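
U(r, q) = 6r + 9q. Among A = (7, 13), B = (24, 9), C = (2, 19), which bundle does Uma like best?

Bundle B

Evaluate utility at each bundle:
U(A) = 159.
U(B) = 225.
U(C) = 183.
Highest utility is B, so B ≻ C ≻ A.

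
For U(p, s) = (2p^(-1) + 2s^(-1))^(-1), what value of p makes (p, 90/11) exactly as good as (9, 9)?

U depends on (p, s) only through S = 2p^(-1) + 2s^(-1), so equal utility means equal S. At (9, 9): S = 4/9.
With s = 90/11: 2·(90/11)^(-1) = 11/45, so 2p^(-1) = 4/9 − 11/45 = 0.2, i.e. p^(-1) = 0.1.
Hence p = 1/0.1 = 10.
Check: U(10, 90/11) = 2.25.

p = 10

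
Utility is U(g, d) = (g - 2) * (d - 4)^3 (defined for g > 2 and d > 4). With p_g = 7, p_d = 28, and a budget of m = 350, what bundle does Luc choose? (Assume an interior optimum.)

MU_g = (d−4)^3, MU_d = 3·(g−2)·(d−4)^2.
MRS = (1/3)·(d−4)/(g−2).
Tangency: set MRS = p_g/p_d = 7/28 = 0.25.
So (1/3)·(d − 4)/(g − 2) = 0.25, i.e. (d − 4) = 0.75·(g − 2).
Rewrite the budget in excess-of-subsistence terms: 7·(g − 2) + 28·(d − 4) = 350 − 7·2 − 28·4 = 224.
Substituting, 28·(g − 2) = 224, so g − 2 = 8 and g* = 10.
Then d − 4 = 0.75·8 = 6, so d* = 10.

g* = 10, d* = 10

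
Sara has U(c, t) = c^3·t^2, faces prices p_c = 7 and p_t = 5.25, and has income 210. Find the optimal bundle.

c* = 18, t* = 16

MU_c = 3·c^2·t^2 and MU_t = 2·c^3·t.
MRS = MU_c/MU_t = (3/2)·t/c.
Tangency: set MRS = p_c/p_t = 7/5.25 = 4/3.
So (3/2)·t/c = 4/3, i.e. t = (8/9)·c.
Substitute into the budget 7·c + 5.25·t = 210: (35/3)·c = 210, so c* = 18.
Then t* = (8/9)·18 = 16.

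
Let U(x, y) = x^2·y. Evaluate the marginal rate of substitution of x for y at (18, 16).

MRS = 16/9

MU_x = 2·x·y and MU_y = x^2.
MRS = MU_x/MU_y = (2/1)·y/x.
At (18, 16): MRS = 16/9.
The indifference curve has slope −16/9 at this bundle.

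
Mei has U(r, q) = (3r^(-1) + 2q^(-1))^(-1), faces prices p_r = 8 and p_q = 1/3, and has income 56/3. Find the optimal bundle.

For CES with ρ = -1, MRS = (3/2)·(q/r)^2.
Tangency: set MRS = p_r/p_q = 8/(1/3) = 24.
So (q/r)^2 = 16; taking the square root, q/r = 4, i.e. q = 4·r.
Substitute into the budget 8·r + (1/3)·q = 56/3: (28/3)·r = 56/3, so r* = 2 and q* = 4·2 = 8.

r* = 2, q* = 8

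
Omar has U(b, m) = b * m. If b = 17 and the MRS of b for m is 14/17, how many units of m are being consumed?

m = 14

MU_b = m and MU_m = b.
MRS = MU_b/MU_m = m/b.
Substitute b = 17: MRS = m/17. Setting m/17 = 14/17 gives m = (14/17)·17 = 14.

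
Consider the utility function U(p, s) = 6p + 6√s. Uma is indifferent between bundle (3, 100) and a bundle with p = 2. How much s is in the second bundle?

U(3, 100) = 78.
Set U(2, s) = 78 and solve.
With p = 2: 6√s = 78 − 6·2 = 66, so √s = 11 and s = 121.
Check: U(2, 121) = 78.

s = 121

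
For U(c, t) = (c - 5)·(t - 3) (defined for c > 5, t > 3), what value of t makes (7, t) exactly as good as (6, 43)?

t = 23

U(6, 43) = 40.
Set U(7, t) = 40 and solve.
With c = 7: (7 − 5) = 2, so (t − 3) = 40/2 = 20.
So t = 3 + 20 = 23.
Check: U(7, 23) = 40.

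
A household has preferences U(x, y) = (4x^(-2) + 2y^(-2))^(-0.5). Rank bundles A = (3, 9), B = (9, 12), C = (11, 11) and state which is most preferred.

Evaluate utility at each bundle:
U(A) = 1.460.
U(B) = 3.976.
U(C) = 4.491.
Highest utility is C, so C ≻ B ≻ A.

Bundle C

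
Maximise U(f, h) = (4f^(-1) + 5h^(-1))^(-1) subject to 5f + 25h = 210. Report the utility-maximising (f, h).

f* = 12, h* = 6

For CES with ρ = -1, MRS = (4/5)·(h/f)^2.
Tangency: set MRS = p_f/p_h = 5/25 = 0.2.
So (h/f)^2 = 0.25; taking the square root, h/f = 0.5, i.e. h = 0.5·f.
Substitute into the budget 5·f + 25·h = 210: 17.5·f = 210, so f* = 12 and h* = 0.5·12 = 6.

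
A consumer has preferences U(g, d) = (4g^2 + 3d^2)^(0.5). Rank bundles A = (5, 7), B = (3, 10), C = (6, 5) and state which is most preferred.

Evaluate utility at each bundle:
U(A) = 15.716.
U(B) = 18.330.
U(C) = 14.799.
Highest utility is B, so B ≻ A ≻ C.

Bundle B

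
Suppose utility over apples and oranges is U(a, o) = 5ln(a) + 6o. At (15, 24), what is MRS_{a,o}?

MRS = 1/18

MU_a = 5/a, MU_o = 6.
MRS = 5/a ÷ 6.
At (15, 24): MRS = 1/18.
So at (15, 24) the consumer would give up 1/18 units of o for one more unit of a.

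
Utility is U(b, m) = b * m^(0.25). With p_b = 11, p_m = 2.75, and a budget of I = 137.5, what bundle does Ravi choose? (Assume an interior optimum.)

b* = 10, m* = 10

MU_b = m^(0.25) and MU_m = 0.25·b·m^(-0.75).
MRS = MU_b/MU_m = (4)·m/b.
Tangency: set MRS = p_b/p_m = 11/2.75 = 4.
So (4)·m/b = 4, i.e. m = b.
Substitute into the budget 11·b + 2.75·m = 137.5: 13.75·b = 137.5, so b* = 10.
Then m* = 10.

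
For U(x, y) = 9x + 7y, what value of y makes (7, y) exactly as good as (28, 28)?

U(28, 28) = 448.
Set U(7, y) = 448 and solve.
9·7 + 7y = 448 ⇒ 7y = 385 ⇒ y = 55.
Check: U(7, 55) = 448.

y = 55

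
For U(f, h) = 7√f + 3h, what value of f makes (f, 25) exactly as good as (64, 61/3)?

U(64, 61/3) = 117.
Set U(f, 25) = 117 and solve.
With h = 25: 7√f = 117 − 3·25 = 42, so √f = 6 and f = 36.
Check: U(36, 25) = 117.

f = 36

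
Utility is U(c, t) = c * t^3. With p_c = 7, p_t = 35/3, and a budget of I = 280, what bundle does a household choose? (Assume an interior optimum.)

c* = 10, t* = 18

MU_c = t^3 and MU_t = 3·c·t^2.
MRS = MU_c/MU_t = (1/3)·t/c.
Tangency: set MRS = p_c/p_t = 7/(35/3) = 0.6.
So (1/3)·t/c = 0.6, i.e. t = 1.8·c.
Substitute into the budget 7·c + (35/3)·t = 280: 28·c = 280, so c* = 10.
Then t* = 1.8·10 = 18.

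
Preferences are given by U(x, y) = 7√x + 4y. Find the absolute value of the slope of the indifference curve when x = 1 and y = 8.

MU_x = 7/(2√x), MU_y = 4.
MRS = 7/(2√x) ÷ 4.
At (1, 8): MRS = 0.875.
That is, one extra unit of x is worth 0.875 units of y at the margin.

MRS = 0.875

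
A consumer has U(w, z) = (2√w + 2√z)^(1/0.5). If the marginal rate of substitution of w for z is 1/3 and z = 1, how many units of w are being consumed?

For CES with ρ = 0.5, MRS = √(z/w).
Setting √(1/w) = 1/3 gives 1/w = 1/9 and w = 9.

w = 9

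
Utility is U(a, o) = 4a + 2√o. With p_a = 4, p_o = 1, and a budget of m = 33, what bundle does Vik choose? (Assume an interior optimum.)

a* = 8, o* = 1

MU_a = 4, MU_o = 2/(2√o).
MRS = 4 ÷ (2/(2√o)).
Tangency: set MRS = p_a/p_o = 4/1 = 4.
MRS depends only on o: 4·√o = 4 ⇒ √o = 4/4 = 1 ⇒ o* = 1.
From the budget, 4·a = 33 − 1·1 = 32, so a* = 8.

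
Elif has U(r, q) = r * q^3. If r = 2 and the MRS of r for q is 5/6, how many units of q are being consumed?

MU_r = q^3 and MU_q = 3·r·q^2.
MRS = MU_r/MU_q = (1/3)·q/r.
Substitute r = 2: MRS = q/6. Setting q/6 = 5/6 gives q = (5/6)·6 = 5.

q = 5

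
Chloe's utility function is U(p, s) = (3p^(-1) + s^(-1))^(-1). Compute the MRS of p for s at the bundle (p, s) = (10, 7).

MRS = 147/100

For CES with ρ = -1, MRS = (3/1)·(s/p)^2.
At (10, 7): MRS = 147/100.
So at (10, 7) the consumer would give up 147/100 units of s for one more unit of p.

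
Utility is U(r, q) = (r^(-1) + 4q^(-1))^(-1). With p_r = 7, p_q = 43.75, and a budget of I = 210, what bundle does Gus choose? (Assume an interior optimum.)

r* = 5, q* = 4

For CES with ρ = -1, MRS = (1/4)·(q/r)^2.
Tangency: set MRS = p_r/p_q = 7/43.75 = 4/25.
So (q/r)^2 = 16/25; taking the square root, q/r = 0.8, i.e. q = 0.8·r.
Substitute into the budget 7·r + 43.75·q = 210: 42·r = 210, so r* = 5 and q* = 0.8·5 = 4.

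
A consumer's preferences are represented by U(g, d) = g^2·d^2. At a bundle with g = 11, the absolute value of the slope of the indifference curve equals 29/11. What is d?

MU_g = 2·g·d^2 and MU_d = 2·g^2·d.
MRS = MU_g/MU_d = d/g.
Substitute g = 11: MRS = d/11. Setting d/11 = 29/11 gives d = (29/11)·11 = 29.

d = 29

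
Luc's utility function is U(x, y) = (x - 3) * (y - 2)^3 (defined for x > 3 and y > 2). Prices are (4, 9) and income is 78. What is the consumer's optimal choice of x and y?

x* = 6, y* = 6

MU_x = (y−2)^3, MU_y = 3·(x−3)·(y−2)^2.
MRS = (1/3)·(y−2)/(x−3).
Tangency: set MRS = p_x/p_y = 4/9.
So (1/3)·(y − 2)/(x − 3) = 4/9, i.e. (y − 2) = (4/3)·(x − 3).
Rewrite the budget in excess-of-subsistence terms: 4·(x − 3) + 9·(y − 2) = 78 − 4·3 − 9·2 = 48.
Substituting, 16·(x − 3) = 48, so x − 3 = 3 and x* = 6.
Then y − 2 = (4/3)·3 = 4, so y* = 6.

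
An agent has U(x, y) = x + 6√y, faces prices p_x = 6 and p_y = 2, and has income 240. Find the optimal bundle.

x* = 13, y* = 81

MU_x = 1, MU_y = 6/(2√y).
MRS = 1 ÷ (6/(2√y)).
Tangency: set MRS = p_x/p_y = 6/2 = 3.
MRS depends only on y: (1/3)·√y = 3 ⇒ √y = 3/(1/3) = 9 ⇒ y* = 81.
From the budget, 6·x = 240 − 2·81 = 78, so x* = 13.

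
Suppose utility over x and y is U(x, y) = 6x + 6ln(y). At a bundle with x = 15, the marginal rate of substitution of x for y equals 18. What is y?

y = 18

MU_x = 6, MU_y = 6/y.
MRS = 6 ÷ (6/y).
MRS depends only on y: y = 18 ⇒ y = 18.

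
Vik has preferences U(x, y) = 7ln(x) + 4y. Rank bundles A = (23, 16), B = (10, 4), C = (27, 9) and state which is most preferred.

Bundle A

Evaluate utility at each bundle:
U(A) = 85.948.
U(B) = 32.118.
U(C) = 59.071.
Highest utility is A, so A ≻ C ≻ B.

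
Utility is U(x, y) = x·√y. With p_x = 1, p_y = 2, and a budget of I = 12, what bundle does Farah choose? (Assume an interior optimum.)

MU_x = √y and MU_y = 0.5·x·y^(-0.5).
MRS = MU_x/MU_y = (2)·y/x.
Tangency: set MRS = p_x/p_y = 1/2 = 0.5.
So (2)·y/x = 0.5, i.e. y = 0.25·x.
Substitute into the budget 1·x + 2·y = 12: 1.5·x = 12, so x* = 8.
Then y* = 0.25·8 = 2.

x* = 8, y* = 2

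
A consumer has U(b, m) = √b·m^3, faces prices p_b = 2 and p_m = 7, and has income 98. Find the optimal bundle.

b* = 7, m* = 12

MU_b = 0.5·b^(-0.5)·m^3 and MU_m = 3·√b·m^2.
MRS = MU_b/MU_m = (1/6)·m/b.
Tangency: set MRS = p_b/p_m = 2/7.
So (1/6)·m/b = 2/7, i.e. m = (12/7)·b.
Substitute into the budget 2·b + 7·m = 98: 14·b = 98, so b* = 7.
Then m* = (12/7)·7 = 12.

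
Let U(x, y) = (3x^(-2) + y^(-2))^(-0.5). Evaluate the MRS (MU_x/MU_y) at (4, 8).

For CES with ρ = -2, MRS = (3/1)·(y/x)^3.
At (4, 8): MRS = 24.
So at (4, 8) the consumer would give up 24 units of y for one more unit of x.

MRS = 24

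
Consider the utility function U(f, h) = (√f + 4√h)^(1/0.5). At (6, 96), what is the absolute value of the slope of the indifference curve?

MRS = 1

For CES with ρ = 0.5, MRS = (1/4)·√(h/f).
At (6, 96): MRS = 1.
That is, one extra unit of f is worth 1 units of h at the margin.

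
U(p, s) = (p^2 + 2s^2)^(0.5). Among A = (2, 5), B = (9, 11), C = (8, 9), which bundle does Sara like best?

Evaluate utility at each bundle:
U(A) = 7.348.
U(B) = 17.972.
U(C) = 15.033.
Highest utility is B, so B ≻ C ≻ A.

Bundle B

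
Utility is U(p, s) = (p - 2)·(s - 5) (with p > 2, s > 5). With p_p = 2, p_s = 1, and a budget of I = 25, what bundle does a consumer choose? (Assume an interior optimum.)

MU_p = (s−5), MU_s = (p−2).
MRS = (s−5)/(p−2).
Tangency: set MRS = p_p/p_s = 2/1 = 2.
So (s − 5)/(p − 2) = 2, i.e. (s − 5) = 2·(p − 2).
Rewrite the budget in excess-of-subsistence terms: 2·(p − 2) + 1·(s − 5) = 25 − 2·2 − 1·5 = 16.
Substituting, 4·(p − 2) = 16, so p − 2 = 4 and p* = 6.
Then s − 5 = 2·4 = 8, so s* = 13.

p* = 6, s* = 13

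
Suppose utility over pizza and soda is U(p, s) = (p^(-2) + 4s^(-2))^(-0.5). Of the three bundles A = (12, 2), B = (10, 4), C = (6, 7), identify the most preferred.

Bundle C

Evaluate utility at each bundle:
U(A) = 0.997.
U(B) = 1.961.
U(C) = 3.023.
Highest utility is C, so C ≻ B ≻ A.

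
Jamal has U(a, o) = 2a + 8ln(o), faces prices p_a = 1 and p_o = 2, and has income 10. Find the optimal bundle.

a* = 6, o* = 2

MU_a = 2, MU_o = 8/o.
MRS = 2 ÷ (8/o).
Tangency: set MRS = p_a/p_o = 1/2 = 0.5.
MRS depends only on o: 0.25·o = 0.5 ⇒ o* = 0.5/0.25 = 2.
From the budget, 1·a = 10 − 2·2 = 6, so a* = 6.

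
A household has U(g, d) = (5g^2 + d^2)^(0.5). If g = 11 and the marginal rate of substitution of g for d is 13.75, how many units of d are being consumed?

d = 4

For CES with ρ = 2, MRS = (5/1)·(d/g)^(-1).
Setting (5/1)·(d/11)^(-1) = 13.75 gives (d/11)^(-1) = 2.75, so d/11 = 4/11 and d = 4.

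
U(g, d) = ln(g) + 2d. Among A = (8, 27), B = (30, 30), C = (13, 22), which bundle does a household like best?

Bundle B

Evaluate utility at each bundle:
U(A) = 56.079.
U(B) = 63.401.
U(C) = 46.565.
Highest utility is B, so B ≻ A ≻ C.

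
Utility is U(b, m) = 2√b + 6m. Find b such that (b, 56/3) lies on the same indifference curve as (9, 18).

U(9, 18) = 114.
Set U(b, 56/3) = 114 and solve.
With m = 56/3: 2√b = 114 − 6·56/3 = 2, so √b = 1 and b = 1.
Check: U(1, 56/3) = 114.

b = 1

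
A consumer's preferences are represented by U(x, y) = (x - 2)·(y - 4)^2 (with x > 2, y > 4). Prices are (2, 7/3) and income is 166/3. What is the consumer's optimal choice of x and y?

MU_x = (y−4)^2, MU_y = 2·(x−2)·(y−4).
MRS = (1/2)·(y−4)/(x−2).
Tangency: set MRS = p_x/p_y = 2/(7/3) = 6/7.
So (1/2)·(y − 4)/(x − 2) = 6/7, i.e. (y − 4) = (12/7)·(x − 2).
Rewrite the budget in excess-of-subsistence terms: 2·(x − 2) + (7/3)·(y − 4) = 166/3 − 2·2 − (7/3)·4 = 42.
Substituting, 6·(x − 2) = 42, so x − 2 = 7 and x* = 9.
Then y − 4 = (12/7)·7 = 12, so y* = 16.

x* = 9, y* = 16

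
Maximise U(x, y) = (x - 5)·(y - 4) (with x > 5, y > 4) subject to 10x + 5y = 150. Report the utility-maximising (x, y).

x* = 9, y* = 12

MU_x = (y−4), MU_y = (x−5).
MRS = (y−4)/(x−5).
Tangency: set MRS = p_x/p_y = 10/5 = 2.
So (y − 4)/(x − 5) = 2, i.e. (y − 4) = 2·(x − 5).
Rewrite the budget in excess-of-subsistence terms: 10·(x − 5) + 5·(y − 4) = 150 − 10·5 − 5·4 = 80.
Substituting, 20·(x − 5) = 80, so x − 5 = 4 and x* = 9.
Then y − 4 = 2·4 = 8, so y* = 12.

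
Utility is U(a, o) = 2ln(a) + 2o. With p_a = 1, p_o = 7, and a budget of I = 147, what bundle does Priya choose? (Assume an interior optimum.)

a* = 7, o* = 20

MU_a = 2/a, MU_o = 2.
MRS = 2/a ÷ 2.
Tangency: set MRS = p_a/p_o = 1/7.
MRS depends only on a: 1/a = 1/7 ⇒ a* = 1/(1/7) = 7.
From the budget, 7·o = 147 − 1·7 = 140, so o* = 20.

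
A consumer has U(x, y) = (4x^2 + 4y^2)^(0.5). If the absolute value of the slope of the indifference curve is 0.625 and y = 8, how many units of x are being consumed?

x = 5

For CES with ρ = 2, MRS = (y/x)^(-1).
Setting (8/x)^(-1) = 0.625 gives 8/x = 1.6 and x = 5.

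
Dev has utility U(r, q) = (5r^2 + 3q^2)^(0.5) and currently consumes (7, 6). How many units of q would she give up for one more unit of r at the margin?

MRS = 35/18

For CES with ρ = 2, MRS = (5/3)·(q/r)^(-1).
At (7, 6): MRS = 35/18.
So at (7, 6) the consumer would give up 35/18 units of q for one more unit of r.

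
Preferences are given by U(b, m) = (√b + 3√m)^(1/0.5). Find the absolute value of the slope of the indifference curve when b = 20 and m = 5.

MRS = 1/6

For CES with ρ = 0.5, MRS = (1/3)·√(m/b).
At (20, 5): MRS = 1/6.
That is, one extra unit of b is worth 1/6 units of m at the margin.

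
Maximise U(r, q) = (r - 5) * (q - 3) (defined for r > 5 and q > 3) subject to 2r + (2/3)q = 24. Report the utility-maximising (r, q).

MU_r = (q−3), MU_q = (r−5).
MRS = (q−3)/(r−5).
Tangency: set MRS = p_r/p_q = 2/(2/3) = 3.
So (q − 3)/(r − 5) = 3, i.e. (q − 3) = 3·(r − 5).
Rewrite the budget in excess-of-subsistence terms: 2·(r − 5) + (2/3)·(q − 3) = 24 − 2·5 − (2/3)·3 = 12.
Substituting, 4·(r − 5) = 12, so r − 5 = 3 and r* = 8.
Then q − 3 = 3·3 = 9, so q* = 12.

r* = 8, q* = 12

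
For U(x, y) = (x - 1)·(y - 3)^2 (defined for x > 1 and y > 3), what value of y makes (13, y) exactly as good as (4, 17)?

y = 10

U(4, 17) = 588.
Set U(13, y) = 588 and solve.
With x = 13: (13 − 1) = 12, so (y − 3)^2 = 588/12 = 49.
Taking the square root (with y > 3): y − 3 = 7, so y = 10.
Check: U(13, 10) = 588.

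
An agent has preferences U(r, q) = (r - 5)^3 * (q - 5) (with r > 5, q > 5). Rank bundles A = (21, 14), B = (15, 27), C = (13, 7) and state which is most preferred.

Evaluate utility at each bundle:
U(A) = 36864.
U(B) = 22000.
U(C) = 1024.
Highest utility is A, so A ≻ B ≻ C.

Bundle A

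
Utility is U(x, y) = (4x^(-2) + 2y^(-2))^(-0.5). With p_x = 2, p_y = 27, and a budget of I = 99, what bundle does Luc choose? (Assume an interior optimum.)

x* = 9, y* = 3

For CES with ρ = -2, MRS = (4/2)·(y/x)^3.
Tangency: set MRS = p_x/p_y = 2/27.
So (y/x)^3 = 1/27; taking the cube root, y/x = 1/3, i.e. y = (1/3)·x.
Substitute into the budget 2·x + 27·y = 99: 11·x = 99, so x* = 9 and y* = (1/3)·9 = 3.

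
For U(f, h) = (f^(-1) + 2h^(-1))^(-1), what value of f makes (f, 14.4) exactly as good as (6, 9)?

f = 4

U depends on (f, h) only through S = f^(-1) + 2h^(-1), so equal utility means equal S. At (6, 9): S = 7/18.
With h = 14.4: 2·14.4^(-1) = 5/36, so f^(-1) = 7/18 − 5/36 = 0.25.
Hence f = 1/0.25 = 4.
Check: U(4, 14.4) = 2.5714.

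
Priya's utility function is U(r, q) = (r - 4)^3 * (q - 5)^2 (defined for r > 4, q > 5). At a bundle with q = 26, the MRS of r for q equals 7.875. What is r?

r = 8

MU_r = 3·(r−4)^2·(q−5)^2, MU_q = 2·(r−4)^3·(q−5).
MRS = (3/2)·(q−5)/(r−4).
Substitute q = 26: MRS = 31.5/(r − 4). Setting this equal to 7.875 gives r − 4 = 31.5/7.875 = 4, so r = 8.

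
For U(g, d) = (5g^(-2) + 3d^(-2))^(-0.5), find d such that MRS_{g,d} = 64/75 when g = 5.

For CES with ρ = -2, MRS = (5/3)·(d/g)^3.
Setting (5/3)·(d/5)^3 = 64/75 gives (d/5)^3 = 64/125, so d/5 = 0.8 and d = 4.

d = 4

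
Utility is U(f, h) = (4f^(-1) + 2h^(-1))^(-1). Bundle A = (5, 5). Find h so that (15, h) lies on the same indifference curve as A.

h = 15/7

U depends on (f, h) only through S = 4f^(-1) + 2h^(-1), so equal utility means equal S. At (5, 5): S = 1.2.
With f = 15: 4·15^(-1) = 4/15, so 2h^(-1) = 1.2 − 4/15 = 14/15, i.e. h^(-1) = 7/15.
Hence h = 1/(7/15) = 15/7.
Check: U(15, 15/7) = 0.8333.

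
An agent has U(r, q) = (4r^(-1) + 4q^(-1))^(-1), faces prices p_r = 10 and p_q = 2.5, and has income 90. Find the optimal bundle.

For CES with ρ = -1, MRS = (q/r)^2.
Tangency: set MRS = p_r/p_q = 10/2.5 = 4.
So (q/r)^2 = 4; taking the square root, q/r = 2, i.e. q = 2·r.
Substitute into the budget 10·r + 2.5·q = 90: 15·r = 90, so r* = 6 and q* = 2·6 = 12.

r* = 6, q* = 12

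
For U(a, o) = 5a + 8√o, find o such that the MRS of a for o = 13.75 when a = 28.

MU_a = 5, MU_o = 8/(2√o).
MRS = 5 ÷ (8/(2√o)).
MRS depends only on o: 1.25·√o = 13.75 ⇒ √o = 13.75/1.25 = 11 ⇒ o = 121.

o = 121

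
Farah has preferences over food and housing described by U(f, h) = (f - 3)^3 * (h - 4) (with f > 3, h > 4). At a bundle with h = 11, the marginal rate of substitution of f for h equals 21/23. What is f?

f = 26

MU_f = 3·(f−3)^2·(h−4), MU_h = (f−3)^3.
MRS = (3/1)·(h−4)/(f−3).
Substitute h = 11: MRS = 21/(f − 3). Setting this equal to 21/23 gives f − 3 = 21/(21/23) = 23, so f = 26.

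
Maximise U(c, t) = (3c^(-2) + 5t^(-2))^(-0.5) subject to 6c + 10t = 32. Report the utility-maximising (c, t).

c* = 2, t* = 2

For CES with ρ = -2, MRS = (3/5)·(t/c)^3.
Tangency: set MRS = p_c/p_t = 6/10 = 0.6.
So (t/c)^3 = 1; taking the cube root, t/c = 1, i.e. t = c.
Substitute into the budget 6·c + 10·t = 32: 16·c = 32, so c* = 2 and t* = 2.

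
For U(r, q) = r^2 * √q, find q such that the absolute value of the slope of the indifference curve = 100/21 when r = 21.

MU_r = 2·r·√q and MU_q = 0.5·r^2·q^(-0.5).
MRS = MU_r/MU_q = (4)·q/r.
Substitute r = 21: MRS = q/5.25. Setting q/5.25 = 100/21 gives q = (100/21)·5.25 = 25.

q = 25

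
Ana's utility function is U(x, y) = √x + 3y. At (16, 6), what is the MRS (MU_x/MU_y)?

MU_x = 1/(2√x), MU_y = 3.
MRS = 1/(2√x) ÷ 3.
At (16, 6): MRS = 1/24.
The indifference curve has slope −1/24 at this bundle.

MRS = 1/24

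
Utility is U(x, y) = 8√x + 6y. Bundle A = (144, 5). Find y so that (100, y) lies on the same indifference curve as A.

y = 23/3

U(144, 5) = 126.
Set U(100, y) = 126 and solve.
With x = 100: √100 = 10, so 6y = 126 − 8·10 = 46 and y = 23/3.
Check: U(100, 23/3) = 126.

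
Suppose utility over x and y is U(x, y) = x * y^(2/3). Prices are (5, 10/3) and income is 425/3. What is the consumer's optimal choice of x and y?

x* = 17, y* = 17

MU_x = y^(2/3) and MU_y = 2/3·x·y^(-1/3).
MRS = MU_x/MU_y = (1.5)·y/x.
Tangency: set MRS = p_x/p_y = 5/(10/3) = 1.5.
So (1.5)·y/x = 1.5, i.e. y = x.
Substitute into the budget 5·x + (10/3)·y = 425/3: (25/3)·x = 425/3, so x* = 17.
Then y* = 17.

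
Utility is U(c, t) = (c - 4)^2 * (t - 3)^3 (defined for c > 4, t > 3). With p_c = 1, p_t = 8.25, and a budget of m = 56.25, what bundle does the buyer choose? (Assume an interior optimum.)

c* = 15, t* = 5

MU_c = 2·(c−4)·(t−3)^3, MU_t = 3·(c−4)^2·(t−3)^2.
MRS = (2/3)·(t−3)/(c−4).
Tangency: set MRS = p_c/p_t = 1/8.25 = 4/33.
So (2/3)·(t − 3)/(c − 4) = 4/33, i.e. (t − 3) = (2/11)·(c − 4).
Rewrite the budget in excess-of-subsistence terms: 1·(c − 4) + 8.25·(t − 3) = 56.25 − 1·4 − 8.25·3 = 27.5.
Substituting, 2.5·(c − 4) = 27.5, so c − 4 = 11 and c* = 15.
Then t − 3 = (2/11)·11 = 2, so t* = 5.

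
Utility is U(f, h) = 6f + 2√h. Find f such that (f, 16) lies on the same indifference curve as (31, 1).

f = 30

U(31, 1) = 188.
Set U(f, 16) = 188 and solve.
With h = 16: √16 = 4, so 6f = 188 − 2·4 = 180 and f = 30.
Check: U(30, 16) = 188.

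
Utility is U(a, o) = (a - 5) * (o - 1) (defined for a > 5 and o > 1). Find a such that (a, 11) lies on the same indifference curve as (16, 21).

a = 27

U(16, 21) = 220.
Set U(a, 11) = 220 and solve.
With o = 11: (11 − 1) = 10, so (a − 5) = 220/10 = 22.
So a = 5 + 22 = 27.
Check: U(27, 11) = 220.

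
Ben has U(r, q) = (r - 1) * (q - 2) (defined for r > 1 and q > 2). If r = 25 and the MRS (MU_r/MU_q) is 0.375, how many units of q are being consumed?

q = 11

MU_r = (q−2), MU_q = (r−1).
MRS = (q−2)/(r−1).
Substitute r = 25: MRS = (q − 2)/24. Setting this equal to 0.375 gives q − 2 = 0.375·24 = 9, so q = 11.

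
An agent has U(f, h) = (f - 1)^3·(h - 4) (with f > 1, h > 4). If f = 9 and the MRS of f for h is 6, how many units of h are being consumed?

MU_f = 3·(f−1)^2·(h−4), MU_h = (f−1)^3.
MRS = (3/1)·(h−4)/(f−1).
Substitute f = 9: MRS = (h − 4)/(8/3). Setting this equal to 6 gives h − 4 = 6·(8/3) = 16, so h = 20.

h = 20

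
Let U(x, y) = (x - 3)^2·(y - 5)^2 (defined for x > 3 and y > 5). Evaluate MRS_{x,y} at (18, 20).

MU_x = 2·(x−3)·(y−5)^2, MU_y = 2·(x−3)^2·(y−5).
MRS = (y−5)/(x−3).
At (18, 20): MRS = 1.
That is, one extra unit of x is worth 1 units of y at the margin.

MRS = 1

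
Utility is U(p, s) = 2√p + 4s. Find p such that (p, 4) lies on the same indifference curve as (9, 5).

p = 25

U(9, 5) = 26.
Set U(p, 4) = 26 and solve.
With s = 4: 2√p = 26 − 4·4 = 10, so √p = 5 and p = 25.
Check: U(25, 4) = 26.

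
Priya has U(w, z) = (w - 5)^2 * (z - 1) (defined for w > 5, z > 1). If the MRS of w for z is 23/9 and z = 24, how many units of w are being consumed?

w = 23

MU_w = 2·(w−5)·(z−1), MU_z = (w−5)^2.
MRS = (2/1)·(z−1)/(w−5).
Substitute z = 24: MRS = 46/(w − 5). Setting this equal to 23/9 gives w − 5 = 46/(23/9) = 18, so w = 23.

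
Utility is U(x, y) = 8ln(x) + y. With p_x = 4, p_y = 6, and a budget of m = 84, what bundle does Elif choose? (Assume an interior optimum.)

x* = 12, y* = 6

MU_x = 8/x, MU_y = 1.
MRS = 8/x ÷ 1.
Tangency: set MRS = p_x/p_y = 4/6 = 2/3.
MRS depends only on x: 8/x = 2/3 ⇒ x* = 8/(2/3) = 12.
From the budget, 6·y = 84 − 4·12 = 36, so y* = 6.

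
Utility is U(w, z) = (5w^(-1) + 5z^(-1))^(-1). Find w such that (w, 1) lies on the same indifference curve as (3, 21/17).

U depends on (w, z) only through S = 5w^(-1) + 5z^(-1), so equal utility means equal S. At (3, 21/17): S = 40/7.
With z = 1: 5·1^(-1) = 5, so 5w^(-1) = 40/7 − 5 = 5/7, i.e. w^(-1) = 1/7.
Hence w = 1/(1/7) = 7.
Check: U(7, 1) = 0.175.

w = 7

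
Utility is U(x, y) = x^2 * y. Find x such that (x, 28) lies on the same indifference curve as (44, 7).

x = 22

U(44, 7) = 13552.
Set U(x, 28) = 13552 and solve.
With y = 28: x^2 = 13552/28 = 484; taking the square root, x = 22.
Check: U(22, 28) = 13552.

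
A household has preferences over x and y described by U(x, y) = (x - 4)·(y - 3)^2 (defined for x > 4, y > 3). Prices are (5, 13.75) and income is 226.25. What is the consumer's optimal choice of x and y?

x* = 15, y* = 11

MU_x = (y−3)^2, MU_y = 2·(x−4)·(y−3).
MRS = (1/2)·(y−3)/(x−4).
Tangency: set MRS = p_x/p_y = 5/13.75 = 4/11.
So (1/2)·(y − 3)/(x − 4) = 4/11, i.e. (y − 3) = (8/11)·(x − 4).
Rewrite the budget in excess-of-subsistence terms: 5·(x − 4) + 13.75·(y − 3) = 226.25 − 5·4 − 13.75·3 = 165.
Substituting, 15·(x − 4) = 165, so x − 4 = 11 and x* = 15.
Then y − 3 = (8/11)·11 = 8, so y* = 11.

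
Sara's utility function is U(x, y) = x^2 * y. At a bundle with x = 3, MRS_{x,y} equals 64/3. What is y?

y = 32

MU_x = 2·x·y and MU_y = x^2.
MRS = MU_x/MU_y = (2/1)·y/x.
Substitute x = 3: MRS = y/1.5. Setting y/1.5 = 64/3 gives y = (64/3)·1.5 = 32.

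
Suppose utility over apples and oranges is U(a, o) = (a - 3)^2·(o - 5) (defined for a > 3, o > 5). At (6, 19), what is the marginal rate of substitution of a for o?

MRS = 28/3

MU_a = 2·(a−3)·(o−5), MU_o = (a−3)^2.
MRS = (2/1)·(o−5)/(a−3).
At (6, 19): MRS = 28/3.
That is, one extra unit of a is worth 28/3 units of o at the margin.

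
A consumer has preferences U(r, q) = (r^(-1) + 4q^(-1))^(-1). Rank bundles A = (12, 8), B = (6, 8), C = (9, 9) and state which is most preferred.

Evaluate utility at each bundle:
U(A) = 1.714.
U(B) = 1.500.
U(C) = 1.800.
Highest utility is C, so C ≻ A ≻ B.

Bundle C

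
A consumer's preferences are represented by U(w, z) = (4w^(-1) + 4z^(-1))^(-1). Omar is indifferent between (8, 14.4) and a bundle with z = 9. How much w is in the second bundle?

w = 12

U depends on (w, z) only through S = 4w^(-1) + 4z^(-1), so equal utility means equal S. At (8, 14.4): S = 7/9.
With z = 9: 4·9^(-1) = 4/9, so 4w^(-1) = 7/9 − 4/9 = 1/3, i.e. w^(-1) = 1/12.
Hence w = 1/(1/12) = 12.
Check: U(12, 9) = 1.2857.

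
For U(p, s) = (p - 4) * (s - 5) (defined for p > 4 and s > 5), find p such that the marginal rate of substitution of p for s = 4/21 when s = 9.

p = 25

MU_p = (s−5), MU_s = (p−4).
MRS = (s−5)/(p−4).
Substitute s = 9: MRS = 4/(p − 4). Setting this equal to 4/21 gives p − 4 = 4/(4/21) = 21, so p = 25.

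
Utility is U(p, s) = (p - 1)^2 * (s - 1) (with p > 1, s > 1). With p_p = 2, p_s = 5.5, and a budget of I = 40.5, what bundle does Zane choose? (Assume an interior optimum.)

MU_p = 2·(p−1)·(s−1), MU_s = (p−1)^2.
MRS = (2/1)·(s−1)/(p−1).
Tangency: set MRS = p_p/p_s = 2/5.5 = 4/11.
So (2/1)·(s − 1)/(p − 1) = 4/11, i.e. (s − 1) = (2/11)·(p − 1).
Rewrite the budget in excess-of-subsistence terms: 2·(p − 1) + 5.5·(s − 1) = 40.5 − 2·1 − 5.5·1 = 33.
Substituting, 3·(p − 1) = 33, so p − 1 = 11 and p* = 12.
Then s − 1 = (2/11)·11 = 2, so s* = 3.

p* = 12, s* = 3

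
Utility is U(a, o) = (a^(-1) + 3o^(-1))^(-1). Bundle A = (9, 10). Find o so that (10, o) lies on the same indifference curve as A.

U depends on (a, o) only through S = a^(-1) + 3o^(-1), so equal utility means equal S. At (9, 10): S = 37/90.
With a = 10: 10^(-1) = 0.1, so 3o^(-1) = 37/90 − 0.1 = 14/45, i.e. o^(-1) = 14/135.
Hence o = 1/(14/135) = 135/14.
Check: U(10, 135/14) = 2.4324.

o = 135/14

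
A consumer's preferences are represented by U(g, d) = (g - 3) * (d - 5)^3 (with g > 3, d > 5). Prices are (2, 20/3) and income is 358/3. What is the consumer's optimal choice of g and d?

MU_g = (d−5)^3, MU_d = 3·(g−3)·(d−5)^2.
MRS = (1/3)·(d−5)/(g−3).
Tangency: set MRS = p_g/p_d = 2/(20/3) = 0.3.
So (1/3)·(d − 5)/(g − 3) = 0.3, i.e. (d − 5) = 0.9·(g − 3).
Rewrite the budget in excess-of-subsistence terms: 2·(g − 3) + (20/3)·(d − 5) = 358/3 − 2·3 − (20/3)·5 = 80.
Substituting, 8·(g − 3) = 80, so g − 3 = 10 and g* = 13.
Then d − 5 = 0.9·10 = 9, so d* = 14.

g* = 13, d* = 14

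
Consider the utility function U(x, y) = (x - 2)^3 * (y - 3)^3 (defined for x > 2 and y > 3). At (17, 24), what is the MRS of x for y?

MRS = 1.4

MU_x = 3·(x−2)^2·(y−3)^3, MU_y = 3·(x−2)^3·(y−3)^2.
MRS = (y−3)/(x−2).
At (17, 24): MRS = 1.4.
So at (17, 24) the consumer would give up 1.4 units of y for one more unit of x.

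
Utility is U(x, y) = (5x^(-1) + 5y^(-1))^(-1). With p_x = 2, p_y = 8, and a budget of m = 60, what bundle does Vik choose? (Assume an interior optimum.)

x* = 10, y* = 5

For CES with ρ = -1, MRS = (y/x)^2.
Tangency: set MRS = p_x/p_y = 2/8 = 0.25.
So (y/x)^2 = 0.25; taking the square root, y/x = 0.5, i.e. y = 0.5·x.
Substitute into the budget 2·x + 8·y = 60: 6·x = 60, so x* = 10 and y* = 0.5·10 = 5.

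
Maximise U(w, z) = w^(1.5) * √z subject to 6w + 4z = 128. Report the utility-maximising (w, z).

MU_w = 1.5·√w·√z and MU_z = 0.5·w^(1.5)·z^(-0.5).
MRS = MU_w/MU_z = (3)·z/w.
Tangency: set MRS = p_w/p_z = 6/4 = 1.5.
So (3)·z/w = 1.5, i.e. z = 0.5·w.
Substitute into the budget 6·w + 4·z = 128: 8·w = 128, so w* = 16.
Then z* = 0.5·16 = 8.

w* = 16, z* = 8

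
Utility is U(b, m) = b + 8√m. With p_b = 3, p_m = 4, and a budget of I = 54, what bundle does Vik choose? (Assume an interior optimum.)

b* = 6, m* = 9

MU_b = 1, MU_m = 8/(2√m).
MRS = 1 ÷ (8/(2√m)).
Tangency: set MRS = p_b/p_m = 3/4 = 0.75.
MRS depends only on m: 0.25·√m = 0.75 ⇒ √m = 0.75/0.25 = 3 ⇒ m* = 9.
From the budget, 3·b = 54 − 4·9 = 18, so b* = 6.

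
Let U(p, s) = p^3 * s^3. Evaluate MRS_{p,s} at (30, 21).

MRS = 0.7

MU_p = 3·p^2·s^3 and MU_s = 3·p^3·s^2.
MRS = MU_p/MU_s = s/p.
At (30, 21): MRS = 0.7.
So at (30, 21) the consumer would give up 0.7 units of s for one more unit of p.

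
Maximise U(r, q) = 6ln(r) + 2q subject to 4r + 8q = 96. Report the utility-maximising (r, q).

r* = 6, q* = 9

MU_r = 6/r, MU_q = 2.
MRS = 6/r ÷ 2.
Tangency: set MRS = p_r/p_q = 4/8 = 0.5.
MRS depends only on r: 3/r = 0.5 ⇒ r* = 3/0.5 = 6.
From the budget, 8·q = 96 − 4·6 = 72, so q* = 9.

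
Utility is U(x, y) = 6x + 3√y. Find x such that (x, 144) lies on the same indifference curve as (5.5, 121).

x = 5

U(5.5, 121) = 66.
Set U(x, 144) = 66 and solve.
With y = 144: √144 = 12, so 6x = 66 − 3·12 = 30 and x = 5.
Check: U(5, 144) = 66.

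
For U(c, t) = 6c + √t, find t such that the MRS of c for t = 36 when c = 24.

t = 9

MU_c = 6, MU_t = 1/(2√t).
MRS = 6 ÷ (1/(2√t)).
MRS depends only on t: 12·√t = 36 ⇒ √t = 36/12 = 3 ⇒ t = 9.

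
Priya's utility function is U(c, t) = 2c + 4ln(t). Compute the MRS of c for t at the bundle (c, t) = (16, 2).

MRS = 1

MU_c = 2, MU_t = 4/t.
MRS = 2 ÷ (4/t).
At (16, 2): MRS = 1.
The indifference curve has slope −1 at this bundle.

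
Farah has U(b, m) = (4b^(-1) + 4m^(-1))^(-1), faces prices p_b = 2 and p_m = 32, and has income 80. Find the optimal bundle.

b* = 8, m* = 2

For CES with ρ = -1, MRS = (m/b)^2.
Tangency: set MRS = p_b/p_m = 2/32 = 1/16.
So (m/b)^2 = 1/16; taking the square root, m/b = 0.25, i.e. m = 0.25·b.
Substitute into the budget 2·b + 32·m = 80: 10·b = 80, so b* = 8 and m* = 0.25·8 = 2.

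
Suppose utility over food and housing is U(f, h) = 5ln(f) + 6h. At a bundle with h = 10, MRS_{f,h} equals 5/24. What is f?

f = 4

MU_f = 5/f, MU_h = 6.
MRS = 5/f ÷ 6.
MRS depends only on f: (5/6)/f = 5/24 ⇒ f = (5/6)/(5/24) = 4.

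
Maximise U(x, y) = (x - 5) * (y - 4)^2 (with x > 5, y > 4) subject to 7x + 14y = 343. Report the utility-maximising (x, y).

MU_x = (y−4)^2, MU_y = 2·(x−5)·(y−4).
MRS = (1/2)·(y−4)/(x−5).
Tangency: set MRS = p_x/p_y = 7/14 = 0.5.
So (1/2)·(y − 4)/(x − 5) = 0.5, i.e. (y − 4) = (x − 5).
Rewrite the budget in excess-of-subsistence terms: 7·(x − 5) + 14·(y − 4) = 343 − 7·5 − 14·4 = 252.
Substituting, 21·(x − 5) = 252, so x − 5 = 12 and x* = 17.
Then y − 4 = 12, so y* = 16.

x* = 17, y* = 16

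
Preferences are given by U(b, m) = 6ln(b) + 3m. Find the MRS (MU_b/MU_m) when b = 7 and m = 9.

MU_b = 6/b, MU_m = 3.
MRS = 6/b ÷ 3.
At (7, 9): MRS = 2/7.
So at (7, 9) the consumer would give up 2/7 units of m for one more unit of b.

MRS = 2/7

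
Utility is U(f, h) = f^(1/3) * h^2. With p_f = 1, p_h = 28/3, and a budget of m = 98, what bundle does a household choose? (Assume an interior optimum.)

MU_f = 1/3·f^(-2/3)·h^2 and MU_h = 2·f^(1/3)·h.
MRS = MU_f/MU_h = (1/6)·h/f.
Tangency: set MRS = p_f/p_h = 1/(28/3) = 3/28.
So (1/6)·h/f = 3/28, i.e. h = (9/14)·f.
Substitute into the budget 1·f + (28/3)·h = 98: 7·f = 98, so f* = 14.
Then h* = (9/14)·14 = 9.

f* = 14, h* = 9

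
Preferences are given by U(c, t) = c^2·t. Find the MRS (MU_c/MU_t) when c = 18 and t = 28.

MRS = 28/9

MU_c = 2·c·t and MU_t = c^2.
MRS = MU_c/MU_t = (2/1)·t/c.
At (18, 28): MRS = 28/9.
The indifference curve has slope −28/9 at this bundle.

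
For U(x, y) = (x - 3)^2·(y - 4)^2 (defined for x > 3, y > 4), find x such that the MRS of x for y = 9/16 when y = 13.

x = 19

MU_x = 2·(x−3)·(y−4)^2, MU_y = 2·(x−3)^2·(y−4).
MRS = (y−4)/(x−3).
Substitute y = 13: MRS = 9/(x − 3). Setting this equal to 9/16 gives x − 3 = 9/(9/16) = 16, so x = 19.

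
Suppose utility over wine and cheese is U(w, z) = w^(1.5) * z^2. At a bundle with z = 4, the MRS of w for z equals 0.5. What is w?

w = 6

MU_w = 1.5·√w·z^2 and MU_z = 2·w^(1.5)·z.
MRS = MU_w/MU_z = (0.75)·z/w.
Substitute z = 4: MRS = 3/w. Setting 3/w = 0.5 gives w = 3/0.5 = 6.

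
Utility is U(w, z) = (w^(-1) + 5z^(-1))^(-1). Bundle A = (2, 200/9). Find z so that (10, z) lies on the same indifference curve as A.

U depends on (w, z) only through S = w^(-1) + 5z^(-1), so equal utility means equal S. At (2, 200/9): S = 29/40.
With w = 10: 10^(-1) = 0.1, so 5z^(-1) = 29/40 − 0.1 = 0.625, i.e. z^(-1) = 0.125.
Hence z = 1/0.125 = 8.
Check: U(10, 8) = 1.3793.

z = 8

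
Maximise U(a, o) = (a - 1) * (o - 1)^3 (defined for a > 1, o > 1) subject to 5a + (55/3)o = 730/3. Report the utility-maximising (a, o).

a* = 12, o* = 10

MU_a = (o−1)^3, MU_o = 3·(a−1)·(o−1)^2.
MRS = (1/3)·(o−1)/(a−1).
Tangency: set MRS = p_a/p_o = 5/(55/3) = 3/11.
So (1/3)·(o − 1)/(a − 1) = 3/11, i.e. (o − 1) = (9/11)·(a − 1).
Rewrite the budget in excess-of-subsistence terms: 5·(a − 1) + (55/3)·(o − 1) = 730/3 − 5·1 − (55/3)·1 = 220.
Substituting, 20·(a − 1) = 220, so a − 1 = 11 and a* = 12.
Then o − 1 = (9/11)·11 = 9, so o* = 10.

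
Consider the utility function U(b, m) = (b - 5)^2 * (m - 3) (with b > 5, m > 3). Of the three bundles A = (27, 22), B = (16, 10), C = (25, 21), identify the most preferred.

Evaluate utility at each bundle:
U(A) = 9196.
U(B) = 847.
U(C) = 7200.
Highest utility is A, so A ≻ C ≻ B.

Bundle A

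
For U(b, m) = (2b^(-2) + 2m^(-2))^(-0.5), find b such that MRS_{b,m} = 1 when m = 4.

For CES with ρ = -2, MRS = (m/b)^3.
Setting (4/b)^3 = 1 gives 4/b = 1 and b = 4.

b = 4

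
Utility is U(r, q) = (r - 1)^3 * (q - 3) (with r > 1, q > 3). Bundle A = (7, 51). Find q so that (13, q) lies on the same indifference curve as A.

q = 9

U(7, 51) = 10368.
Set U(13, q) = 10368 and solve.
With r = 13: (13 − 1)^3 = 1728, so (q − 3) = 10368/1728 = 6.
So q = 3 + 6 = 9.
Check: U(13, 9) = 10368.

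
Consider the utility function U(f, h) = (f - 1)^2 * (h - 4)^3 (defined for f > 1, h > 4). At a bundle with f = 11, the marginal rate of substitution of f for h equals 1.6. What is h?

MU_f = 2·(f−1)·(h−4)^3, MU_h = 3·(f−1)^2·(h−4)^2.
MRS = (2/3)·(h−4)/(f−1).
Substitute f = 11: MRS = (h − 4)/15. Setting this equal to 1.6 gives h − 4 = 1.6·15 = 24, so h = 28.

h = 28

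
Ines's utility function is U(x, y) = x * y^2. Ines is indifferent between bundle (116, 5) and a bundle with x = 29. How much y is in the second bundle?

U(116, 5) = 2900.
Set U(29, y) = 2900 and solve.
With x = 29: y^2 = 2900/29 = 100; taking the square root, y = 10.
Check: U(29, 10) = 2900.

y = 10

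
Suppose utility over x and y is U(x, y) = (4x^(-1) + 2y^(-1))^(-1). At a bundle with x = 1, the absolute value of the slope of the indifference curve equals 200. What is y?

For CES with ρ = -1, MRS = (4/2)·(y/x)^2.
Setting (4/2)·(y/1)^2 = 200 gives (y/1)^2 = 100, so y/1 = 10 and y = 10.

y = 10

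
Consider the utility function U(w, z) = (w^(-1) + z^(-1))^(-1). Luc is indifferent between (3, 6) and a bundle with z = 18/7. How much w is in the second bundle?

w = 9

U depends on (w, z) only through S = w^(-1) + z^(-1), so equal utility means equal S. At (3, 6): S = 0.5.
With z = 18/7: (18/7)^(-1) = 7/18, so w^(-1) = 0.5 − 7/18 = 1/9.
Hence w = 1/(1/9) = 9.
Check: U(9, 18/7) = 2.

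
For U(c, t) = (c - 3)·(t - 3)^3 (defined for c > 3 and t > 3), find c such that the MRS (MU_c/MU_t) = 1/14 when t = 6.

c = 17

MU_c = (t−3)^3, MU_t = 3·(c−3)·(t−3)^2.
MRS = (1/3)·(t−3)/(c−3).
Substitute t = 6: MRS = 1/(c − 3). Setting this equal to 1/14 gives c − 3 = 1/(1/14) = 14, so c = 17.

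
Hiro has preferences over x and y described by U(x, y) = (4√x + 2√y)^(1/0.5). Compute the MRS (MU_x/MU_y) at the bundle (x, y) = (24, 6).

MRS = 1

For CES with ρ = 0.5, MRS = (4/2)·√(y/x).
At (24, 6): MRS = 1.
The indifference curve has slope −1 at this bundle.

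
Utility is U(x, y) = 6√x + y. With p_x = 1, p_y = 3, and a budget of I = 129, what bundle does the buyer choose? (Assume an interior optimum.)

MU_x = 6/(2√x), MU_y = 1.
MRS = 6/(2√x) ÷ 1.
Tangency: set MRS = p_x/p_y = 1/3.
MRS depends only on x: 3/√x = 1/3 ⇒ √x = 3/(1/3) = 9 ⇒ x* = 81.
From the budget, 3·y = 129 − 1·81 = 48, so y* = 16.

x* = 81, y* = 16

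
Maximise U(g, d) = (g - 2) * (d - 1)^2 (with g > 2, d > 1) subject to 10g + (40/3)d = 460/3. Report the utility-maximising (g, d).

MU_g = (d−1)^2, MU_d = 2·(g−2)·(d−1).
MRS = (1/2)·(d−1)/(g−2).
Tangency: set MRS = p_g/p_d = 10/(40/3) = 0.75.
So (1/2)·(d − 1)/(g − 2) = 0.75, i.e. (d − 1) = 1.5·(g − 2).
Rewrite the budget in excess-of-subsistence terms: 10·(g − 2) + (40/3)·(d − 1) = 460/3 − 10·2 − (40/3)·1 = 120.
Substituting, 30·(g − 2) = 120, so g − 2 = 4 and g* = 6.
Then d − 1 = 1.5·4 = 6, so d* = 7.

g* = 6, d* = 7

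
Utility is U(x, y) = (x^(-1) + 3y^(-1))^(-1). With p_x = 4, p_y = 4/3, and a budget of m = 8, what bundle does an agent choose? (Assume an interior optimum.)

x* = 1, y* = 3

For CES with ρ = -1, MRS = (1/3)·(y/x)^2.
Tangency: set MRS = p_x/p_y = 4/(4/3) = 3.
So (y/x)^2 = 9; taking the square root, y/x = 3, i.e. y = 3·x.
Substitute into the budget 4·x + (4/3)·y = 8: 8·x = 8, so x* = 1 and y* = 3·1 = 3.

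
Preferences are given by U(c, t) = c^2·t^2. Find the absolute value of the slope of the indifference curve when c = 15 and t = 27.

MRS = 1.8

MU_c = 2·c·t^2 and MU_t = 2·c^2·t.
MRS = MU_c/MU_t = t/c.
At (15, 27): MRS = 1.8.
The indifference curve has slope −1.8 at this bundle.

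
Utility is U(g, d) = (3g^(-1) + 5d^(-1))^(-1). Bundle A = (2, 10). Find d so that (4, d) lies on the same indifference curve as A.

U depends on (g, d) only through S = 3g^(-1) + 5d^(-1), so equal utility means equal S. At (2, 10): S = 2.
With g = 4: 3·4^(-1) = 0.75, so 5d^(-1) = 2 − 0.75 = 1.25, i.e. d^(-1) = 0.25.
Hence d = 1/0.25 = 4.
Check: U(4, 4) = 0.5.

d = 4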